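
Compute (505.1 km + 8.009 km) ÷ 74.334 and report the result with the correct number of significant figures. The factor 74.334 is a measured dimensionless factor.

6.903 km

505.1 km + 8.009 km = 513.109 km; the sum is limited to 1 decimal place (4 s.f.).
Carrying full precision, 513.109 ÷ 74.334 = 6.90274975112… km; 74.334 has 5 s.f., so the result keeps min(4, 5) = 4 s.f.
Rounded to 4 significant figures: 6.903 km.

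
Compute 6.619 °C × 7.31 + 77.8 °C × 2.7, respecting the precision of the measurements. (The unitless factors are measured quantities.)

6.619 × 7.31 = 48.38489 → 48.4 °C (3 s.f., last digit at the 10^-1 place).
77.8 × 2.7 = 210.06 → 2.1 × 10² °C (2 s.f., last digit at the 10^1 place).
Sum: 258.44489 °C; keep the coarser place, 10^1.
Result: 2.6 × 10² °C.

2.6 × 10² °C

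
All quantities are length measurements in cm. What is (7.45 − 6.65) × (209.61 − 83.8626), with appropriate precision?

7.45 − 6.65 = 0.80, limited to 2 d.p. → 2 s.f.; 209.61 − 83.8626 = 125.7474, limited to 2 d.p. → 5 s.f.
Carrying full precision, 0.80 × 125.7474 = 100.59792; keep min(2, 5) = 2 s.f.
Rounded to 2 significant figures: 1.0 × 10^2 cm².

1.0 × 10^2 cm²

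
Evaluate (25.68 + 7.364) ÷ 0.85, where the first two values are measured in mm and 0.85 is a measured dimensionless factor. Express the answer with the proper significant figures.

39 mm

25.68 mm + 7.364 mm = 33.044 mm; the sum is limited to 2 decimal places (4 s.f.).
Carrying full precision, 33.044 ÷ 0.85 = 38.8752941176… mm; 0.85 has 2 s.f., so the result keeps min(4, 2) = 2 s.f.
Rounded to 2 significant figures: 39 mm.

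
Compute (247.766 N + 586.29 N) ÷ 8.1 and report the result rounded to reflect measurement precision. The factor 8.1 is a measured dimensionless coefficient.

1.0 × 10² N

247.766 N + 586.29 N = 834.056 N; the sum is limited to 2 decimal places (5 s.f.).
Carrying full precision, 834.056 ÷ 8.1 = 102.969876543… N; 8.1 has 2 s.f., so the result keeps min(5, 2) = 2 s.f.
Rounded to 2 significant figures: 1.0 × 10² N.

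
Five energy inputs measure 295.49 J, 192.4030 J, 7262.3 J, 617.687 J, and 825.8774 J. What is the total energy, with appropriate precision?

9193.8 J

295.49 J + 192.4030 J + 7262.3 J + 617.687 J + 825.8774 J = 9193.7574 J.
Addition/subtraction keeps the fewest decimal places: 295.49 → 2 decimal places, 192.4030 → 4 decimal places, 7262.3 → 1 decimal place, 617.687 → 3 decimal places, 825.8774 → 4 decimal places; limit is 1.
Rounded to 1 decimal place: 9193.8 J.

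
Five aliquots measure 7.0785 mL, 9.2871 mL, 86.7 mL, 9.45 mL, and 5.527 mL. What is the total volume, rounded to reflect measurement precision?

118.0 mL

7.0785 mL + 9.2871 mL + 86.7 mL + 9.45 mL + 5.527 mL = 118.0426 mL.
Addition/subtraction keeps the fewest decimal places: 7.0785 → 4 decimal places, 9.2871 → 4 decimal places, 86.7 → 1 decimal place, 9.45 → 2 decimal places, 5.527 → 3 decimal places; limit is 1.
Rounded to 1 decimal place: 118.0 mL.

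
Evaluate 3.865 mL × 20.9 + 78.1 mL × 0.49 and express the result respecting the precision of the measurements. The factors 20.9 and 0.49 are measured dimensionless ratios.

119 mL

3.865 × 20.9 = 80.7785 → 80.8 mL (3 s.f., last digit at the 10^-1 place).
78.1 × 0.49 = 38.269 → 38 mL (2 s.f., last digit at the 10^0 place).
Sum: 119.0475 mL; keep the coarser place, 10^0.
Result: 119 mL.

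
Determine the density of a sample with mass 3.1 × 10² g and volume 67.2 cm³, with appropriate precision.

density = 3.1 × 10² g ÷ 67.2 cm³ = 4.6130952381… g/cm³.
3.1 × 10² has 2 significant figures; 67.2 has 3.
Division/multiplication keeps the fewest: 2 significant figures.
Rounded: 4.6 g/cm³.

4.6 g/cm³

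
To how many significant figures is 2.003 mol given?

4

2.003: zeros between nonzero digits are significant.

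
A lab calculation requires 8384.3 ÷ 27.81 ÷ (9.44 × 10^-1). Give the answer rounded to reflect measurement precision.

8384.3 ÷ 27.81 ÷ (9.44 × 10^-1) = 319.369785286…
Multiplication/division keeps the fewest significant figures: 8384.3 → 5 s.f., 27.81 → 4 s.f., 9.44 × 10^-1 → 3 s.f.; limit is 3.
Rounded to 3 significant figures: 319.

319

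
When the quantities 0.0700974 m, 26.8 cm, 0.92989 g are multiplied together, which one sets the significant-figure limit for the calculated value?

26.8 cm

0.0700974 m → 6 s.f.; 26.8 cm → 3 s.f.; 0.92989 g → 5 s.f.
The fewest is 3 significant figures, from 26.8 cm.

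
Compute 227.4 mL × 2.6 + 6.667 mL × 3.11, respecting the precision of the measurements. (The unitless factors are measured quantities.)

6.1 × 10^2 mL

227.4 × 2.6 = 591.24 → 5.9 × 10^2 mL (2 s.f., last digit at the 10^1 place).
6.667 × 3.11 = 20.73437 → 20.7 mL (3 s.f., last digit at the 10^-1 place).
Sum: 611.97437 mL; keep the coarser place, 10^1.
Result: 6.1 × 10^2 mL.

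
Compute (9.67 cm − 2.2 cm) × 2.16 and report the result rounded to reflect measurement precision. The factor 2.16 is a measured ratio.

9.67 cm − 2.2 cm = 7.47 cm; the difference is limited to 1 decimal place (2 s.f.).
Carrying full precision, 7.47 × 2.16 = 16.1352 cm; 2.16 has 3 s.f., so the result keeps min(2, 3) = 2 s.f.
Rounded to 2 significant figures: 16 cm.

16 cm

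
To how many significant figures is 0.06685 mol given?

0.06685: leading zeros are not significant.

4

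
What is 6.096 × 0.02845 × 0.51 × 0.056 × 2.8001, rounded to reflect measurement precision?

0.014

6.096 × 0.02845 × 0.51 × 0.056 × 2.8001 = 0.0138694415211…
Multiplication/division keeps the fewest significant figures: 6.096 → 4 s.f., 0.02845 → 4 s.f., 0.51 → 2 s.f., 0.056 → 2 s.f., 2.8001 → 5 s.f.; limit is 2.
Rounded to 2 significant figures: 0.014.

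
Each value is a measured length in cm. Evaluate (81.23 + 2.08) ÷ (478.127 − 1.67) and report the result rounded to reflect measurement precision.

81.23 + 2.08 = 83.31, limited to 2 d.p. → 4 s.f.; 478.127 − 1.67 = 476.457, limited to 2 d.p. → 5 s.f.
Carrying full precision, 83.31 ÷ 476.457 = 0.174853134701…; keep min(4, 5) = 4 s.f.
Rounded to 4 significant figures: 1.749 × 10^-1.

1.749 × 10^-1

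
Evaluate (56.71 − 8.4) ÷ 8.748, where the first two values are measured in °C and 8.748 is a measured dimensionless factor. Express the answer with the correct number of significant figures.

5.52 °C

56.71 °C − 8.4 °C = 48.31 °C; the difference is limited to 1 decimal place (3 s.f.).
Carrying full precision, 48.31 ÷ 8.748 = 5.52240512117… °C; 8.748 has 4 s.f., so the result keeps min(3, 4) = 3 s.f.
Rounded to 3 significant figures: 5.52 °C.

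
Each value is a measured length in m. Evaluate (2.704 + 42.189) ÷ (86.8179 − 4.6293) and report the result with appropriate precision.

2.704 + 42.189 = 44.893, limited to 3 d.p. → 5 s.f.; 86.8179 − 4.6293 = 82.1886, limited to 4 d.p. → 6 s.f.
Carrying full precision, 44.893 ÷ 82.1886 = 0.546219305354…; keep min(5, 6) = 5 s.f.
Rounded to 5 significant figures: 0.54622.

0.54622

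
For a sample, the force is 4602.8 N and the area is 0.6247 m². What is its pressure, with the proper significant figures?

pressure = 4602.8 N ÷ 0.6247 m² = 7368.01664799… Pa.
4602.8 has 5 significant figures; 0.6247 has 4.
Division/multiplication keeps the fewest: 4 significant figures.
Rounded: 7368 Pa.

7368 Pa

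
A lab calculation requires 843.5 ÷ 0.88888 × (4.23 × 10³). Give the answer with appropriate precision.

843.5 ÷ 0.88888 × (4.23 × 10³) = 4014045.76546…
Multiplication/division keeps the fewest significant figures: 843.5 → 4 s.f., 0.88888 → 5 s.f., 4.23 × 10³ → 3 s.f.; limit is 3.
Rounded to 3 significant figures: 4.01 × 10⁶.

4.01 × 10⁶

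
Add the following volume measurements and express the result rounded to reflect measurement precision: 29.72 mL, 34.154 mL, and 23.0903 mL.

29.72 mL + 34.154 mL + 23.0903 mL = 86.9643 mL.
Addition/subtraction keeps the fewest decimal places: 29.72 → 2 decimal places, 34.154 → 3 decimal places, 23.0903 → 4 decimal places; limit is 2.
Rounded to 2 decimal places: 86.96 mL.

86.96 mL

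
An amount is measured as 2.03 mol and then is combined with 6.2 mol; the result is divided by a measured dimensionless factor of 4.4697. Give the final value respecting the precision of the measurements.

1.8 mol

2.03 mol + 6.2 mol = 8.23 mol; the sum is limited to 1 decimal place (2 s.f.).
Carrying full precision, 8.23 ÷ 4.4697 = 1.84128688726… mol; 4.4697 has 5 s.f., so the result keeps min(2, 5) = 2 s.f.
Rounded to 2 significant figures: 1.8 mol.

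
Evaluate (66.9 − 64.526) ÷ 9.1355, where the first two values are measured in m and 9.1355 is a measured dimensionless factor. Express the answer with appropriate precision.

66.9 m − 64.526 m = 2.374 m; the difference is limited to 1 decimal place (2 s.f.).
Carrying full precision, 2.374 ÷ 9.1355 = 0.259865360407… m; 9.1355 has 5 s.f., so the result keeps min(2, 5) = 2 s.f.
Rounded to 2 significant figures: 2.6 × 10⁻¹ m.

2.6 × 10⁻¹ m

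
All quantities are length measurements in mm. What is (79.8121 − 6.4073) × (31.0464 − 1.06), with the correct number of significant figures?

79.8121 − 6.4073 = 73.4048, limited to 4 d.p. → 6 s.f.; 31.0464 − 1.06 = 29.9864, limited to 2 d.p. → 4 s.f.
Carrying full precision, 73.4048 × 29.9864 = 2201.14569472; keep min(6, 4) = 4 s.f.
Rounded to 4 significant figures: 2201 mm².

2201 mm²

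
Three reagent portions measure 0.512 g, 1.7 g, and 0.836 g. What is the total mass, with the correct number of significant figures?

3.0 g

0.512 g + 1.7 g + 0.836 g = 3.048 g.
Addition/subtraction keeps the fewest decimal places: 0.512 → 3 decimal places, 1.7 → 1 decimal place, 0.836 → 3 decimal places; limit is 1.
Rounded to 1 decimal place: 3.0 g.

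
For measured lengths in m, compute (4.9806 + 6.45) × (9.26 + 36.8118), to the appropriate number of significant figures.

4.9806 + 6.45 = 11.4306, limited to 2 d.p. → 4 s.f.; 9.26 + 36.8118 = 46.0718, limited to 2 d.p. → 4 s.f.
Carrying full precision, 11.4306 × 46.0718 = 526.62831708; keep min(4, 4) = 4 s.f.
Rounded to 4 significant figures: 526.6 m².

526.6 m²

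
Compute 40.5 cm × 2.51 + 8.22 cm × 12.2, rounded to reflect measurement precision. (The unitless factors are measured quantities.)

202 cm

40.5 × 2.51 = 101.655 → 102 cm (3 s.f., last digit at the 10^0 place).
8.22 × 12.2 = 100.284 → 1.00 × 10² cm (3 s.f., last digit at the 10^0 place).
Sum: 201.939 cm; keep the coarser place, 10^0.
Result: 202 cm.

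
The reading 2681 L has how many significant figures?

2681: every digit is nonzero and significant.

4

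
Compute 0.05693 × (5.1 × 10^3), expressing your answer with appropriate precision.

0.05693 × (5.1 × 10^3) = 290.343
Multiplication/division keeps the fewest significant figures: 0.05693 → 4 s.f., 5.1 × 10^3 → 2 s.f.; limit is 2.
Rounded to 2 significant figures: 2.9 × 10^2.

2.9 × 10^2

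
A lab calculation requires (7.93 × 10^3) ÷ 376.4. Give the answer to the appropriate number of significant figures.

21.1

(7.93 × 10^3) ÷ 376.4 = 21.0680127524…
Multiplication/division keeps the fewest significant figures: 7.93 × 10^3 → 3 s.f., 376.4 → 4 s.f.; limit is 3.
Rounded to 3 significant figures: 21.1.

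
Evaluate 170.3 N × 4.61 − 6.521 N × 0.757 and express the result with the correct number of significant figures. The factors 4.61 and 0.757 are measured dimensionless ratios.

170.3 × 4.61 = 785.083 → 785 N (3 s.f., last digit at the 10^0 place).
6.521 × 0.757 = 4.936397 → 4.94 N (3 s.f., last digit at the 10^-2 place).
Difference: 780.146603 N; keep the coarser place, 10^0.
Result: 780. N.

780. N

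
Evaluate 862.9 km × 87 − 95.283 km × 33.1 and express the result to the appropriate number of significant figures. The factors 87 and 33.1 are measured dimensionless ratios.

7.2 × 10⁴ km

862.9 × 87 = 75072.3 → 7.5 × 10⁴ km (2 s.f., last digit at the 10^3 place).
95.283 × 33.1 = 3153.8673 → 3.15 × 10³ km (3 s.f., last digit at the 10^1 place).
Difference: 71918.4327 km; keep the coarser place, 10^3.
Result: 7.2 × 10⁴ km.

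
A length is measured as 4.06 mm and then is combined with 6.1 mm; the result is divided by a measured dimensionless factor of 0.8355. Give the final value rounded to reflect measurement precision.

4.06 mm + 6.1 mm = 10.16 mm; the sum is limited to 1 decimal place (3 s.f.).
Carrying full precision, 10.16 ÷ 0.8355 = 12.1603830042… mm; 0.8355 has 4 s.f., so the result keeps min(3, 4) = 3 s.f.
Rounded to 3 significant figures: 12.2 mm.

12.2 mm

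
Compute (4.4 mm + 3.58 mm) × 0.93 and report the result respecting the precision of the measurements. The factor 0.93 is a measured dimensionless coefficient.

4.4 mm + 3.58 mm = 7.98 mm; the sum is limited to 1 decimal place (2 s.f.).
Carrying full precision, 7.98 × 0.93 = 7.4214 mm; 0.93 has 2 s.f., so the result keeps min(2, 2) = 2 s.f.
Rounded to 2 significant figures: 7.4 mm.

7.4 mm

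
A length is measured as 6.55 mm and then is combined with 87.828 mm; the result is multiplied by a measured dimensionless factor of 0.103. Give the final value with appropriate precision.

9.72 mm

6.55 mm + 87.828 mm = 94.378 mm; the sum is limited to 2 decimal places (4 s.f.).
Carrying full precision, 94.378 × 0.103 = 9.720934 mm; 0.103 has 3 s.f., so the result keeps min(4, 3) = 3 s.f.
Rounded to 3 significant figures: 9.72 mm.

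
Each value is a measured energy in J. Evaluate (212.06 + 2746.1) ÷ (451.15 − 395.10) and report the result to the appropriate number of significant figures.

52.78

212.06 + 2746.1 = 2958.16, limited to 1 d.p. → 5 s.f.; 451.15 − 395.10 = 56.05, limited to 2 d.p. → 4 s.f.
Carrying full precision, 2958.16 ÷ 56.05 = 52.7771632471…; keep min(5, 4) = 4 s.f.
Rounded to 4 significant figures: 52.78.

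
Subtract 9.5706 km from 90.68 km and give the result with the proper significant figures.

90.68 km − 9.5706 km = 81.1094 km.
Addition/subtraction keeps the fewest decimal places: 90.68 → 2 decimal places, 9.5706 → 4 decimal places; limit is 2.
Rounded to 2 decimal places: 81.11 km.

81.11 km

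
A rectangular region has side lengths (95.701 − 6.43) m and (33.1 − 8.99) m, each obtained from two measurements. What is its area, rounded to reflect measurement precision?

95.701 − 6.43 = 89.271, limited to 2 d.p. → 4 s.f.; 33.1 − 8.99 = 24.11, limited to 1 d.p. → 3 s.f.
Carrying full precision, 89.271 × 24.11 = 2152.32381; keep min(4, 3) = 3 s.f.
Rounded to 3 significant figures: 2.15 × 10³ m².

2.15 × 10³ m²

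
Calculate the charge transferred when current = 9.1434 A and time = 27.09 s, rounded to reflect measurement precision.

charge transferred = 9.1434 A × 27.09 s = 247.694706 C.
9.1434 has 5 significant figures; 27.09 has 4.
Division/multiplication keeps the fewest: 4 significant figures.
Rounded: 247.7 C.

247.7 C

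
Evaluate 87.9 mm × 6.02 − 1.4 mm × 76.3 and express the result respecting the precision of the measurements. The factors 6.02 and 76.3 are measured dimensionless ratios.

4.2 × 10² mm

87.9 × 6.02 = 529.158 → 529 mm (3 s.f., last digit at the 10^0 place).
1.4 × 76.3 = 106.82 → 1.1 × 10² mm (2 s.f., last digit at the 10^1 place).
Difference: 422.338 mm; keep the coarser place, 10^1.
Result: 4.2 × 10² mm.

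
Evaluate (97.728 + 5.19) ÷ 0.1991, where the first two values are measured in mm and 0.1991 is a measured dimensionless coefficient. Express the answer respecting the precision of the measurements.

516.9 mm

97.728 mm + 5.19 mm = 102.918 mm; the sum is limited to 2 decimal places (5 s.f.).
Carrying full precision, 102.918 ÷ 0.1991 = 516.916122551… mm; 0.1991 has 4 s.f., so the result keeps min(5, 4) = 4 s.f.
Rounded to 4 significant figures: 516.9 mm.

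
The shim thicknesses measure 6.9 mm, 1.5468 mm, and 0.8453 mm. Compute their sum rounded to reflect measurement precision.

6.9 mm + 1.5468 mm + 0.8453 mm = 9.2921 mm.
Addition/subtraction keeps the fewest decimal places: 6.9 → 1 decimal place, 1.5468 → 4 decimal places, 0.8453 → 4 decimal places; limit is 1.
Rounded to 1 decimal place: 9.3 mm.

9.3 mm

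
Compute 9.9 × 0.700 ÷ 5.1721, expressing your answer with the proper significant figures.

9.9 × 0.700 ÷ 5.1721 = 1.33988128613…
Multiplication/division keeps the fewest significant figures: 9.9 → 2 s.f., 0.700 → 3 s.f., 5.1721 → 5 s.f.; limit is 2.
Rounded to 2 significant figures: 1.3.

1.3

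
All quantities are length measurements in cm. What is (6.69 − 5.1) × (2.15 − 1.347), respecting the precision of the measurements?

6.69 − 5.1 = 1.59, limited to 1 d.p. → 2 s.f.; 2.15 − 1.347 = 0.803, limited to 2 d.p. → 2 s.f.
Carrying full precision, 1.59 × 0.803 = 1.27677; keep min(2, 2) = 2 s.f.
Rounded to 2 significant figures: 1.3 cm².

1.3 cm²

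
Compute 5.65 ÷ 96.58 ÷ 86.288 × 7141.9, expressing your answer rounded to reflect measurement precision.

5.65 ÷ 96.58 ÷ 86.288 × 7141.9 = 4.84199803404…
Multiplication/division keeps the fewest significant figures: 5.65 → 3 s.f., 96.58 → 4 s.f., 86.288 → 5 s.f., 7141.9 → 5 s.f.; limit is 3.
Rounded to 3 significant figures: 4.84.

4.84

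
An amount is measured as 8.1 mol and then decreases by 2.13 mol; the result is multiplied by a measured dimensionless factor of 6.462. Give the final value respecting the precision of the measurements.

39 mol

8.1 mol − 2.13 mol = 5.97 mol; the difference is limited to 1 decimal place (2 s.f.).
Carrying full precision, 5.97 × 6.462 = 38.57814 mol; 6.462 has 4 s.f., so the result keeps min(2, 4) = 2 s.f.
Rounded to 2 significant figures: 39 mol.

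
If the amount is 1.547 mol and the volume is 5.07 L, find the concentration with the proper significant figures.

0.305 mol/L

concentration = 1.547 mol ÷ 5.07 L = 0.305128205128… mol/L.
1.547 has 4 significant figures; 5.07 has 3.
Division/multiplication keeps the fewest: 3 significant figures.
Rounded: 0.305 mol/L.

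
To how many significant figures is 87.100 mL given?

5

87.100: trailing zeros after a decimal point are significant.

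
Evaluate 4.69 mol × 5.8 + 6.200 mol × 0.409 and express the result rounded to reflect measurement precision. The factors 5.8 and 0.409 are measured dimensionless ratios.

3.0 × 10^1 mol

4.69 × 5.8 = 27.202 → 27 mol (2 s.f., last digit at the 10^0 place).
6.200 × 0.409 = 2.5358 → 2.54 mol (3 s.f., last digit at the 10^-2 place).
Sum: 29.7378 mol; keep the coarser place, 10^0.
Result: 3.0 × 10^1 mol.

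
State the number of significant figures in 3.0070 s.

3.0070: trailing zeros after a decimal point are significant; zeros between nonzero digits are significant.

5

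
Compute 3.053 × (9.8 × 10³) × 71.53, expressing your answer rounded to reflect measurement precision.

3.053 × (9.8 × 10³) × 71.53 = 2140134.682
Multiplication/division keeps the fewest significant figures: 3.053 → 4 s.f., 9.8 × 10³ → 2 s.f., 71.53 → 4 s.f.; limit is 2.
Rounded to 2 significant figures: 2.1 × 10⁶.

2.1 × 10⁶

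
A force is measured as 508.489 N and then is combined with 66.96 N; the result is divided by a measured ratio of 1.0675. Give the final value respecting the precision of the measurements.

539.06 N

508.489 N + 66.96 N = 575.449 N; the sum is limited to 2 decimal places (5 s.f.).
Carrying full precision, 575.449 ÷ 1.0675 = 539.062295082… N; 1.0675 has 5 s.f., so the result keeps min(5, 5) = 5 s.f.
Rounded to 5 significant figures: 539.06 N.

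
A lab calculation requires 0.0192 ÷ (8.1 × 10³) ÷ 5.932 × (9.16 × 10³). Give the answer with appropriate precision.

0.0192 ÷ (8.1 × 10³) ÷ 5.932 × (9.16 × 10³) = 0.00366024824555…
Multiplication/division keeps the fewest significant figures: 0.0192 → 3 s.f., 8.1 × 10³ → 2 s.f., 5.932 → 4 s.f., 9.16 × 10³ → 3 s.f.; limit is 2.
Rounded to 2 significant figures: 0.0037.

0.0037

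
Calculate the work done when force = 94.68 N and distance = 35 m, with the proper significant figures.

3.3 × 10³ J

work done = 94.68 N × 35 m = 3313.8 J.
94.68 has 4 significant figures; 35 has 2.
Division/multiplication keeps the fewest: 2 significant figures.
Rounded: 3.3 × 10³ J.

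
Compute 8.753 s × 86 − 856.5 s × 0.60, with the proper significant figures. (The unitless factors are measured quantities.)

2.4 × 10² s

8.753 × 86 = 752.758 → 7.5 × 10² s (2 s.f., last digit at the 10^1 place).
856.5 × 0.60 = 513.9 → 5.1 × 10² s (2 s.f., last digit at the 10^1 place).
Difference: 238.858 s; keep the coarser place, 10^1.
Result: 2.4 × 10² s.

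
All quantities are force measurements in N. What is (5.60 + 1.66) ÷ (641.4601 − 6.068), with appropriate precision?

5.60 + 1.66 = 7.26, limited to 2 d.p. → 3 s.f.; 641.4601 − 6.068 = 635.3921, limited to 3 d.p. → 6 s.f.
Carrying full precision, 7.26 ÷ 635.3921 = 0.0114260155265…; keep min(3, 6) = 3 s.f.
Rounded to 3 significant figures: 0.0114.

0.0114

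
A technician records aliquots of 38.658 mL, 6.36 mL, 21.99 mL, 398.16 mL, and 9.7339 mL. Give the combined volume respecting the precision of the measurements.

474.90 mL

38.658 mL + 6.36 mL + 21.99 mL + 398.16 mL + 9.7339 mL = 474.9019 mL.
Addition/subtraction keeps the fewest decimal places: 38.658 → 3 decimal places, 6.36 → 2 decimal places, 21.99 → 2 decimal places, 398.16 → 2 decimal places, 9.7339 → 4 decimal places; limit is 2.
Rounded to 2 decimal places: 474.90 mL.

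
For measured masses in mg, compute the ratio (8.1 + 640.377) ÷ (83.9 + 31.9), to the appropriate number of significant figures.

5.600

8.1 + 640.377 = 648.477, limited to 1 d.p. → 4 s.f.; 83.9 + 31.9 = 115.8, limited to 1 d.p. → 4 s.f.
Carrying full precision, 648.477 ÷ 115.8 = 5.59997409326…; keep min(4, 4) = 4 s.f.
Rounded to 4 significant figures: 5.600.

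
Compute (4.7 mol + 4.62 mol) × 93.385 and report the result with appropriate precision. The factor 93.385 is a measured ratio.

8.7 × 10^2 mol

4.7 mol + 4.62 mol = 9.32 mol; the sum is limited to 1 decimal place (2 s.f.).
Carrying full precision, 9.32 × 93.385 = 870.3482 mol; 93.385 has 5 s.f., so the result keeps min(2, 5) = 2 s.f.
Rounded to 2 significant figures: 8.7 × 10^2 mol.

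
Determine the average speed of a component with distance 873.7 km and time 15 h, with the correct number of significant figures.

average speed = 873.7 km ÷ 15 h = 58.2466666667… km/h.
873.7 has 4 significant figures; 15 has 2.
Division/multiplication keeps the fewest: 2 significant figures.
Rounded: 58 km/h.

58 km/h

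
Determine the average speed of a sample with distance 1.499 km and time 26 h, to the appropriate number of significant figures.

0.058 km/h

average speed = 1.499 km ÷ 26 h = 0.0576538461538… km/h.
1.499 has 4 significant figures; 26 has 2.
Division/multiplication keeps the fewest: 2 significant figures.
Rounded: 0.058 km/h.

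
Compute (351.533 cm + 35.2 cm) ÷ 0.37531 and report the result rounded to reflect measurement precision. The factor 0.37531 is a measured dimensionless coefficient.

1.030 × 10³ cm

351.533 cm + 35.2 cm = 386.733 cm; the sum is limited to 1 decimal place (4 s.f.).
Carrying full precision, 386.733 ÷ 0.37531 = 1030.43617276… cm; 0.37531 has 5 s.f., so the result keeps min(4, 5) = 4 s.f.
Rounded to 4 significant figures: 1.030 × 10³ cm.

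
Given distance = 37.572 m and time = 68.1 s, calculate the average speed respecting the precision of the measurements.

average speed = 37.572 m ÷ 68.1 s = 0.551718061674… m/s.
37.572 has 5 significant figures; 68.1 has 3.
Division/multiplication keeps the fewest: 3 significant figures.
Rounded: 0.552 m/s.

0.552 m/s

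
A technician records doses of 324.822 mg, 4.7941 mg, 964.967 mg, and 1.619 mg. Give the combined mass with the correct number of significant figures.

1296.202 mg

324.822 mg + 4.7941 mg + 964.967 mg + 1.619 mg = 1296.2021 mg.
Addition/subtraction keeps the fewest decimal places: 324.822 → 3 decimal places, 4.7941 → 4 decimal places, 964.967 → 3 decimal places, 1.619 → 3 decimal places; limit is 3.
Rounded to 3 decimal places: 1296.202 mg.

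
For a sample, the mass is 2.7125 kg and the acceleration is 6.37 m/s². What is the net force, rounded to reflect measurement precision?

net force = 2.7125 kg × 6.37 m/s² = 17.278625 N.
2.7125 has 5 significant figures; 6.37 has 3.
Division/multiplication keeps the fewest: 3 significant figures.
Rounded: 17.3 N.

17.3 N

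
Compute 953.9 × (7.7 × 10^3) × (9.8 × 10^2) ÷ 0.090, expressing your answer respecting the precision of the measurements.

953.9 × (7.7 × 10^3) × (9.8 × 10^2) ÷ 0.090 = 7.99792155556 × 10^10…
Multiplication/division keeps the fewest significant figures: 953.9 → 4 s.f., 7.7 × 10^3 → 2 s.f., 9.8 × 10^2 → 2 s.f., 0.090 → 2 s.f.; limit is 2.
Rounded to 2 significant figures: 8.0 × 10^10.

8.0 × 10^10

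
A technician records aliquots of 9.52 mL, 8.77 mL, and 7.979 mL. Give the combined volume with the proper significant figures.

9.52 mL + 8.77 mL + 7.979 mL = 26.269 mL.
Addition/subtraction keeps the fewest decimal places: 9.52 → 2 decimal places, 8.77 → 2 decimal places, 7.979 → 3 decimal places; limit is 2.
Rounded to 2 decimal places: 26.27 mL.

26.27 mL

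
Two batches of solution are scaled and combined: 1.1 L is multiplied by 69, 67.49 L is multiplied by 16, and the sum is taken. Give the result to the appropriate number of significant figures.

1.1 × 69 = 75.9 → 76 L (2 s.f., last digit at the 10^0 place).
67.49 × 16 = 1079.84 → 1.1 × 10^3 L (2 s.f., last digit at the 10^2 place).
Sum: 1155.74 L; keep the coarser place, 10^2.
Result: 1.2 × 10^3 L.

1.2 × 10^3 L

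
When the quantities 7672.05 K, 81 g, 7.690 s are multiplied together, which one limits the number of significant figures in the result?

7672.05 K → 6 s.f.; 81 g → 2 s.f.; 7.690 s → 4 s.f.
The fewest is 2 significant figures, from 81 g.

81 g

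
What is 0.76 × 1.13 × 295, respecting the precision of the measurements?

2.5 × 10²

0.76 × 1.13 × 295 = 253.346
Multiplication/division keeps the fewest significant figures: 0.76 → 2 s.f., 1.13 → 3 s.f., 295 → 3 s.f.; limit is 2.
Rounded to 2 significant figures: 2.5 × 10².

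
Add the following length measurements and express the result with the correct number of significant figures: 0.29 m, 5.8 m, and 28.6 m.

34.7 m

0.29 m + 5.8 m + 28.6 m = 34.69 m.
Addition/subtraction keeps the fewest decimal places: 0.29 → 2 decimal places, 5.8 → 1 decimal place, 28.6 → 1 decimal place; limit is 1.
Rounded to 1 decimal place: 34.7 m.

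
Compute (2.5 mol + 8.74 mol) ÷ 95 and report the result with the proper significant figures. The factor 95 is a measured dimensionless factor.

0.12 mol

2.5 mol + 8.74 mol = 11.24 mol; the sum is limited to 1 decimal place (3 s.f.).
Carrying full precision, 11.24 ÷ 95 = 0.118315789474… mol; 95 has 2 s.f., so the result keeps min(3, 2) = 2 s.f.
Rounded to 2 significant figures: 0.12 mol.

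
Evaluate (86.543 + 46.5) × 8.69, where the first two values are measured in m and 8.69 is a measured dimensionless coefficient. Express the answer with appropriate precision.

86.543 m + 46.5 m = 133.043 m; the sum is limited to 1 decimal place (4 s.f.).
Carrying full precision, 133.043 × 8.69 = 1156.14367 m; 8.69 has 3 s.f., so the result keeps min(4, 3) = 3 s.f.
Rounded to 3 significant figures: 1.16 × 10^3 m.

1.16 × 10^3 m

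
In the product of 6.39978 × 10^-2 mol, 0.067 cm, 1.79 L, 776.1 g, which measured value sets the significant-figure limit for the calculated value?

0.067 cm

6.39978 × 10^-2 mol → 6 s.f.; 0.067 cm → 2 s.f.; 1.79 L → 3 s.f.; 776.1 g → 4 s.f.
The fewest is 2 significant figures, from 0.067 cm.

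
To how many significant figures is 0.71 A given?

2

0.71: leading zeros are not significant.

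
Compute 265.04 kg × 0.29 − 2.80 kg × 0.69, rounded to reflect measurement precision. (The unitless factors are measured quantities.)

75 kg

265.04 × 0.29 = 76.8616 → 77 kg (2 s.f., last digit at the 10^0 place).
2.80 × 0.69 = 1.932 → 1.9 kg (2 s.f., last digit at the 10^-1 place).
Difference: 74.9296 kg; keep the coarser place, 10^0.
Result: 75 kg.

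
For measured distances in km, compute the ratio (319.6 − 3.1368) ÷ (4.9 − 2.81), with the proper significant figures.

319.6 − 3.1368 = 316.4632, limited to 1 d.p. → 4 s.f.; 4.9 − 2.81 = 2.09, limited to 1 d.p. → 2 s.f.
Carrying full precision, 316.4632 ÷ 2.09 = 151.417799043…; keep min(4, 2) = 2 s.f.
Rounded to 2 significant figures: 1.5 × 10².

1.5 × 10²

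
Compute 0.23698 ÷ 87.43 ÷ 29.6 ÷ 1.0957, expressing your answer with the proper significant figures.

0.23698 ÷ 87.43 ÷ 29.6 ÷ 1.0957 = 0.000083573356356…
Multiplication/division keeps the fewest significant figures: 0.23698 → 5 s.f., 87.43 → 4 s.f., 29.6 → 3 s.f., 1.0957 → 5 s.f.; limit is 3.
Rounded to 3 significant figures: 8.36 × 10^-5.

8.36 × 10^-5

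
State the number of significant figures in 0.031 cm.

2

0.031: leading zeros are not significant.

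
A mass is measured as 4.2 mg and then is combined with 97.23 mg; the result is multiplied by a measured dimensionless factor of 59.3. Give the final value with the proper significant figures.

6.01 × 10³ mg

4.2 mg + 97.23 mg = 101.43 mg; the sum is limited to 1 decimal place (4 s.f.).
Carrying full precision, 101.43 × 59.3 = 6014.799 mg; 59.3 has 3 s.f., so the result keeps min(4, 3) = 3 s.f.
Rounded to 3 significant figures: 6.01 × 10³ mg.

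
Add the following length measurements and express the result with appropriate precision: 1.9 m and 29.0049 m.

1.9 m + 29.0049 m = 30.9049 m.
Addition/subtraction keeps the fewest decimal places: 1.9 → 1 decimal place, 29.0049 → 4 decimal places; limit is 1.
Rounded to 1 decimal place: 30.9 m.

30.9 m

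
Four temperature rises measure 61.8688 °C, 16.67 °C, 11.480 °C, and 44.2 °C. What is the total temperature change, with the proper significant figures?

61.8688 °C + 16.67 °C + 11.480 °C + 44.2 °C = 134.2188 °C.
Addition/subtraction keeps the fewest decimal places: 61.8688 → 4 decimal places, 16.67 → 2 decimal places, 11.480 → 3 decimal places, 44.2 → 1 decimal place; limit is 1.
Rounded to 1 decimal place: 134.2 °C.

134.2 °C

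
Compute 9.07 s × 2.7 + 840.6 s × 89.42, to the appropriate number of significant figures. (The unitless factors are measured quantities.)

9.07 × 2.7 = 24.489 → 24 s (2 s.f., last digit at the 10^0 place).
840.6 × 89.42 = 75166.452 → 7.517 × 10⁴ s (4 s.f., last digit at the 10^1 place).
Sum: 75190.941 s; keep the coarser place, 10^1.
Result: 7.519 × 10⁴ s.

7.519 × 10⁴ s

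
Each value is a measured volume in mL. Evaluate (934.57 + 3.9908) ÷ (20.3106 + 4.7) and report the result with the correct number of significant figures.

37.5

934.57 + 3.9908 = 938.5608, limited to 2 d.p. → 5 s.f.; 20.3106 + 4.7 = 25.0106, limited to 1 d.p. → 3 s.f.
Carrying full precision, 938.5608 ÷ 25.0106 = 37.5265207552…; keep min(5, 3) = 3 s.f.
Rounded to 3 significant figures: 37.5.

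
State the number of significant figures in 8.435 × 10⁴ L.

8.435 × 10⁴: in scientific notation every digit of the coefficient is significant.

4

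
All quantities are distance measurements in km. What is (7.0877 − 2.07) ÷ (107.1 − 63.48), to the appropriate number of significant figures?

7.0877 − 2.07 = 5.0177, limited to 2 d.p. → 3 s.f.; 107.1 − 63.48 = 43.62, limited to 1 d.p. → 3 s.f.
Carrying full precision, 5.0177 ÷ 43.62 = 0.115032095369…; keep min(3, 3) = 3 s.f.
Rounded to 3 significant figures: 0.115.

0.115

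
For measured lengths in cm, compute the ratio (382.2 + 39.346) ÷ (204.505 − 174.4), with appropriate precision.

382.2 + 39.346 = 421.546, limited to 1 d.p. → 4 s.f.; 204.505 − 174.4 = 30.105, limited to 1 d.p. → 3 s.f.
Carrying full precision, 421.546 ÷ 30.105 = 14.0025244976…; keep min(4, 3) = 3 s.f.
Rounded to 3 significant figures: 14.0.

14.0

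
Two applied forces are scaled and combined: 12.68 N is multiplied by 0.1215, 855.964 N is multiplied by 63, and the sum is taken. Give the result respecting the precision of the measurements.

5.4 × 10^4 N

12.68 × 0.1215 = 1.54062 → 1.541 N (4 s.f., last digit at the 10^-3 place).
855.964 × 63 = 53925.732 → 5.4 × 10^4 N (2 s.f., last digit at the 10^3 place).
Sum: 53927.27262 N; keep the coarser place, 10^3.
Result: 5.4 × 10^4 N.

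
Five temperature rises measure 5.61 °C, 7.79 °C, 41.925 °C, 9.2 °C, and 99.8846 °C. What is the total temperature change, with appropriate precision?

164.4 °C

5.61 °C + 7.79 °C + 41.925 °C + 9.2 °C + 99.8846 °C = 164.4096 °C.
Addition/subtraction keeps the fewest decimal places: 5.61 → 2 decimal places, 7.79 → 2 decimal places, 41.925 → 3 decimal places, 9.2 → 1 decimal place, 99.8846 → 4 decimal places; limit is 1.
Rounded to 1 decimal place: 164.4 °C.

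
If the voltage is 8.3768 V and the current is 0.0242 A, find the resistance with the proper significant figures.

346 Ω

resistance = 8.3768 V ÷ 0.0242 A = 346.148760331… Ω.
8.3768 has 5 significant figures; 0.0242 has 3.
Division/multiplication keeps the fewest: 3 significant figures.
Rounded: 346 Ω.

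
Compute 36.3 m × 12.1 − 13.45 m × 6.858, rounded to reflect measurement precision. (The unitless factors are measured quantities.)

347 m

36.3 × 12.1 = 439.23 → 439 m (3 s.f., last digit at the 10^0 place).
13.45 × 6.858 = 92.2401 → 92.24 m (4 s.f., last digit at the 10^-2 place).
Difference: 346.9899 m; keep the coarser place, 10^0.
Result: 347 m.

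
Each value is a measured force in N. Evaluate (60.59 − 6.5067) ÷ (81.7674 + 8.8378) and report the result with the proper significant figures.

60.59 − 6.5067 = 54.0833, limited to 2 d.p. → 4 s.f.; 81.7674 + 8.8378 = 90.6052, limited to 4 d.p. → 6 s.f.
Carrying full precision, 54.0833 ÷ 90.6052 = 0.596911656285…; keep min(4, 6) = 4 s.f.
Rounded to 4 significant figures: 0.5969.

0.5969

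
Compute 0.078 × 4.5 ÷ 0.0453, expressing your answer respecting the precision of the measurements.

0.078 × 4.5 ÷ 0.0453 = 7.74834437086…
Multiplication/division keeps the fewest significant figures: 0.078 → 2 s.f., 4.5 → 2 s.f., 0.0453 → 3 s.f.; limit is 2.
Rounded to 2 significant figures: 7.7.

7.7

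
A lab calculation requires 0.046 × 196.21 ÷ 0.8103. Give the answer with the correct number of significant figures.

0.046 × 196.21 ÷ 0.8103 = 11.1386646921…
Multiplication/division keeps the fewest significant figures: 0.046 → 2 s.f., 196.21 → 5 s.f., 0.8103 → 4 s.f.; limit is 2.
Rounded to 2 significant figures: 11.

11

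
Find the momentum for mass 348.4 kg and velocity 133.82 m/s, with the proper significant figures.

4.662 × 10^4 kg·m/s

momentum = 348.4 kg × 133.82 m/s = 46622.888 kg·m/s.
348.4 has 4 significant figures; 133.82 has 5.
Division/multiplication keeps the fewest: 4 significant figures.
Rounded: 4.662 × 10^4 kg·m/s.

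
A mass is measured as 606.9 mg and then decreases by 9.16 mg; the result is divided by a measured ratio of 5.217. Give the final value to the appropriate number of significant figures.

114.6 mg

606.9 mg − 9.16 mg = 597.74 mg; the difference is limited to 1 decimal place (4 s.f.).
Carrying full precision, 597.74 ÷ 5.217 = 114.57542649… mg; 5.217 has 4 s.f., so the result keeps min(4, 4) = 4 s.f.
Rounded to 4 significant figures: 114.6 mg.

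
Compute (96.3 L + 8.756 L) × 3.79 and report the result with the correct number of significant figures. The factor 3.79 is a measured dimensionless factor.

96.3 L + 8.756 L = 105.056 L; the sum is limited to 1 decimal place (4 s.f.).
Carrying full precision, 105.056 × 3.79 = 398.16224 L; 3.79 has 3 s.f., so the result keeps min(4, 3) = 3 s.f.
Rounded to 3 significant figures: 398 L.

398 L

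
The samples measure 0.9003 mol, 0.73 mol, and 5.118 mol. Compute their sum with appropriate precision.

0.9003 mol + 0.73 mol + 5.118 mol = 6.7483 mol.
Addition/subtraction keeps the fewest decimal places: 0.9003 → 4 decimal places, 0.73 → 2 decimal places, 5.118 → 3 decimal places; limit is 2.
Rounded to 2 decimal places: 6.75 mol.

6.75 mol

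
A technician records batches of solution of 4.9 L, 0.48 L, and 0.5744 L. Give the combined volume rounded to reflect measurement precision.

6.0 L

4.9 L + 0.48 L + 0.5744 L = 5.9544 L.
Addition/subtraction keeps the fewest decimal places: 4.9 → 1 decimal place, 0.48 → 2 decimal places, 0.5744 → 4 decimal places; limit is 1.
Rounded to 1 decimal place: 6.0 L.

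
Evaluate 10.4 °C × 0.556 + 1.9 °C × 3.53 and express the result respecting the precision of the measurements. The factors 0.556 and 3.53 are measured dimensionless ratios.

10.4 × 0.556 = 5.7824 → 5.78 °C (3 s.f., last digit at the 10^-2 place).
1.9 × 3.53 = 6.707 → 6.7 °C (2 s.f., last digit at the 10^-1 place).
Sum: 12.4894 °C; keep the coarser place, 10^-1.
Result: 12.5 °C.

12.5 °C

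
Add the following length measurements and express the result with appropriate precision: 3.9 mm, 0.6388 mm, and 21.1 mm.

25.6 mm

3.9 mm + 0.6388 mm + 21.1 mm = 25.6388 mm.
Addition/subtraction keeps the fewest decimal places: 3.9 → 1 decimal place, 0.6388 → 4 decimal places, 21.1 → 1 decimal place; limit is 1.
Rounded to 1 decimal place: 25.6 mm.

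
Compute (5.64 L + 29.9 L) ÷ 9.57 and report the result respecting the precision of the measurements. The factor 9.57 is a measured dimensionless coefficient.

3.71 L

5.64 L + 29.9 L = 35.54 L; the sum is limited to 1 decimal place (3 s.f.).
Carrying full precision, 35.54 ÷ 9.57 = 3.71368861024… L; 9.57 has 3 s.f., so the result keeps min(3, 3) = 3 s.f.
Rounded to 3 significant figures: 3.71 L.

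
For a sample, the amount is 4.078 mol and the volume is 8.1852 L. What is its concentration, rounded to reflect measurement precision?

concentration = 4.078 mol ÷ 8.1852 L = 0.498216292821… mol/L.
4.078 has 4 significant figures; 8.1852 has 5.
Division/multiplication keeps the fewest: 4 significant figures.
Rounded: 0.4982 mol/L.

0.4982 mol/L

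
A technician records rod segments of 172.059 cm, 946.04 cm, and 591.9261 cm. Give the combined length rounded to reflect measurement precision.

172.059 cm + 946.04 cm + 591.9261 cm = 1710.0251 cm.
Addition/subtraction keeps the fewest decimal places: 172.059 → 3 decimal places, 946.04 → 2 decimal places, 591.9261 → 4 decimal places; limit is 2.
Rounded to 2 decimal places: 1710.03 cm.

1710.03 cm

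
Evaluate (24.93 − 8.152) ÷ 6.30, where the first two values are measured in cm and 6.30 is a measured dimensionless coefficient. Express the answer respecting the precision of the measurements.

24.93 cm − 8.152 cm = 16.778 cm; the difference is limited to 2 decimal places (4 s.f.).
Carrying full precision, 16.778 ÷ 6.30 = 2.66317460317… cm; 6.30 has 3 s.f., so the result keeps min(4, 3) = 3 s.f.
Rounded to 3 significant figures: 2.66 cm.

2.66 cm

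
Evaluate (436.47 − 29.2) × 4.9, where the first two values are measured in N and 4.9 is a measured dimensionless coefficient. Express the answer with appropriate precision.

2.0 × 10^3 N

436.47 N − 29.2 N = 407.27 N; the difference is limited to 1 decimal place (4 s.f.).
Carrying full precision, 407.27 × 4.9 = 1995.623 N; 4.9 has 2 s.f., so the result keeps min(4, 2) = 2 s.f.
Rounded to 2 significant figures: 2.0 × 10^3 N.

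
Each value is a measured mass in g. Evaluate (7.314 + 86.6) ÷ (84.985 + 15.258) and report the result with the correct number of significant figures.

0.937

7.314 + 86.6 = 93.914, limited to 1 d.p. → 3 s.f.; 84.985 + 15.258 = 100.243, limited to 3 d.p. → 6 s.f.
Carrying full precision, 93.914 ÷ 100.243 = 0.936863421885…; keep min(3, 6) = 3 s.f.
Rounded to 3 significant figures: 0.937.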